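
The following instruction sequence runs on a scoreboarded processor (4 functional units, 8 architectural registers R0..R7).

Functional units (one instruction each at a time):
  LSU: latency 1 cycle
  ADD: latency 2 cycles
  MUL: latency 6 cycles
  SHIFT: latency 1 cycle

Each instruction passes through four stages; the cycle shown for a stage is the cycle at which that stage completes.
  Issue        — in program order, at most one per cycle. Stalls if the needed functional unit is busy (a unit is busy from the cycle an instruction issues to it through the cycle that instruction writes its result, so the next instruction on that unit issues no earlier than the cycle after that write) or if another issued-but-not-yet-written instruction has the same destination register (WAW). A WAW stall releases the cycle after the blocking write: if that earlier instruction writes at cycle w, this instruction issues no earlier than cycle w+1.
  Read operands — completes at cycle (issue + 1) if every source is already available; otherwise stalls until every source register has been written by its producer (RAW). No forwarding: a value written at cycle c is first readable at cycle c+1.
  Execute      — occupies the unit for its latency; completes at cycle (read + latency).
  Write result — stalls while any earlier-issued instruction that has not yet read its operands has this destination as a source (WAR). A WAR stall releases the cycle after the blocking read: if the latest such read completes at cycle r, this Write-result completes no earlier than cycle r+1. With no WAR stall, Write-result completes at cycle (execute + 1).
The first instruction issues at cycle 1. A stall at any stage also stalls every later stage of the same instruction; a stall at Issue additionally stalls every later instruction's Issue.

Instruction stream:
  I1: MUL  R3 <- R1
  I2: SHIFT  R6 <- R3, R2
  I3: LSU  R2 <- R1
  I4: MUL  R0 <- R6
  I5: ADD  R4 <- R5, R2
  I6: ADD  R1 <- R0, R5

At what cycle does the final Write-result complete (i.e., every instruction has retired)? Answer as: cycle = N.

[I1] 1/2/8/9
[I2] 2/10/11/12  (RAW R3: wait I1 write@9)
[I3] 3/4/5/11  (WAR R2: wait I2 read@10)
[I4] 10/13/19/20  (struct: MUL busy until I1 writes@9; RAW R6: wait I2 write@12)
[I5] 11/12/14/15
[I6] 16/21/23/24  (struct: ADD busy until I5 writes@15; RAW R0: wait I4 write@20)

cycle = 24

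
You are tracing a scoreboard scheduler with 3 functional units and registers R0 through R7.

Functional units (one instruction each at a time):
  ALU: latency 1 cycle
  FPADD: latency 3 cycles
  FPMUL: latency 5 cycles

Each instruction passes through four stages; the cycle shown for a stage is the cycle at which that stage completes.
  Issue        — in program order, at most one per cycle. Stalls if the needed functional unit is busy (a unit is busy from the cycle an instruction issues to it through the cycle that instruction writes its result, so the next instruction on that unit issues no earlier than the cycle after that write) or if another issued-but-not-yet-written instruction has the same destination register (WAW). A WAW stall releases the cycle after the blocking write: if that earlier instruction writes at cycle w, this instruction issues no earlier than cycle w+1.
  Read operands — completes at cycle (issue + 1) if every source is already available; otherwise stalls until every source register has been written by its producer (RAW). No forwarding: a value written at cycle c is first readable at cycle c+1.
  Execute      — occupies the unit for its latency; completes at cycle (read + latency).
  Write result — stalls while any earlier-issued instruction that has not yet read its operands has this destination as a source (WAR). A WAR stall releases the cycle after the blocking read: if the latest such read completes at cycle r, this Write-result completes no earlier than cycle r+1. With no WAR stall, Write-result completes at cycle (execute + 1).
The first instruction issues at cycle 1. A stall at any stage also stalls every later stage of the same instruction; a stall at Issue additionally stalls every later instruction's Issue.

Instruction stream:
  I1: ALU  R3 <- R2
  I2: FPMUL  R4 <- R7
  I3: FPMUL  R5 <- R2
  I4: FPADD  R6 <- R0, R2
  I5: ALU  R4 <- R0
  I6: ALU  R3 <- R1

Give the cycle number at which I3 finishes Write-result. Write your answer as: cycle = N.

cycle = 17

I1  is:1  ro:2  ex:3  wr:4
I2  is:2  ro:3  ex:8  wr:9
I3  is:10  ro:11  ex:16  wr:17  — struct: FPMUL busy until I2 writes@9
I4  is:11  ro:12  ex:15  wr:16
I5  is:12  ro:13  ex:14  wr:15
I6  is:16  ro:17  ex:18  wr:19  — struct: ALU busy until I5 writes@15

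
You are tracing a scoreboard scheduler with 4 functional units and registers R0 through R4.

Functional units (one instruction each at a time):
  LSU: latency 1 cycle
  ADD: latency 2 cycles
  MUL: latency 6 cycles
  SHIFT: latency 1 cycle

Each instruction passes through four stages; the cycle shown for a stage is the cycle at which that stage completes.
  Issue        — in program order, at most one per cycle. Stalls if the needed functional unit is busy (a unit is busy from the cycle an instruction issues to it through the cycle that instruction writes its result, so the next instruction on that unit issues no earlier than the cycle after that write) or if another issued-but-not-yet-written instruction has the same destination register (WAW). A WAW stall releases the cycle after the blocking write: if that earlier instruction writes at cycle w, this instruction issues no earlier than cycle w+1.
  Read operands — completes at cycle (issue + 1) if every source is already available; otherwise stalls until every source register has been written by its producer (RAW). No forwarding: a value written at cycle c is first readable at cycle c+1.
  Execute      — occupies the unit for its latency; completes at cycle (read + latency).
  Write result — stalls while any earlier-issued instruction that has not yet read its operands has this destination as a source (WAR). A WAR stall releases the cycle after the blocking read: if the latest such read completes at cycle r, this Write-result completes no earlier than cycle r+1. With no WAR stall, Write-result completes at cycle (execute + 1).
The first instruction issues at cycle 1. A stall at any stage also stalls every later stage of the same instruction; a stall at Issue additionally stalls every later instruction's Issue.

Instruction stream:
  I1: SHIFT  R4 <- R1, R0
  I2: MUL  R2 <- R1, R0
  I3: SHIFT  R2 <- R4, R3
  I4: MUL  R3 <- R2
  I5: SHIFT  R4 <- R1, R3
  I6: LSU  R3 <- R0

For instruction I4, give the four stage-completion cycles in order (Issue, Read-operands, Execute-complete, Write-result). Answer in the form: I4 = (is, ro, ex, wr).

[1] I1→SHIFT
[2] I1 RO, I2→MUL
[3] I1 EX, I2 RO
[4] I1 WR R4
[9] I2 EX
[10] I2 WR R2
[11] I3→SHIFT
[12] I3 RO, I4→MUL
[13] I3 EX
[14] I3 WR R2
[15] I4 RO, I5→SHIFT
[21] I4 EX
[22] I4 WR R3
[23] I5 RO, I6→LSU
[24] I5 EX, I6 RO
[25] I5 WR R4, I6 EX
[26] I6 WR R3

I4 = (12, 15, 21, 22)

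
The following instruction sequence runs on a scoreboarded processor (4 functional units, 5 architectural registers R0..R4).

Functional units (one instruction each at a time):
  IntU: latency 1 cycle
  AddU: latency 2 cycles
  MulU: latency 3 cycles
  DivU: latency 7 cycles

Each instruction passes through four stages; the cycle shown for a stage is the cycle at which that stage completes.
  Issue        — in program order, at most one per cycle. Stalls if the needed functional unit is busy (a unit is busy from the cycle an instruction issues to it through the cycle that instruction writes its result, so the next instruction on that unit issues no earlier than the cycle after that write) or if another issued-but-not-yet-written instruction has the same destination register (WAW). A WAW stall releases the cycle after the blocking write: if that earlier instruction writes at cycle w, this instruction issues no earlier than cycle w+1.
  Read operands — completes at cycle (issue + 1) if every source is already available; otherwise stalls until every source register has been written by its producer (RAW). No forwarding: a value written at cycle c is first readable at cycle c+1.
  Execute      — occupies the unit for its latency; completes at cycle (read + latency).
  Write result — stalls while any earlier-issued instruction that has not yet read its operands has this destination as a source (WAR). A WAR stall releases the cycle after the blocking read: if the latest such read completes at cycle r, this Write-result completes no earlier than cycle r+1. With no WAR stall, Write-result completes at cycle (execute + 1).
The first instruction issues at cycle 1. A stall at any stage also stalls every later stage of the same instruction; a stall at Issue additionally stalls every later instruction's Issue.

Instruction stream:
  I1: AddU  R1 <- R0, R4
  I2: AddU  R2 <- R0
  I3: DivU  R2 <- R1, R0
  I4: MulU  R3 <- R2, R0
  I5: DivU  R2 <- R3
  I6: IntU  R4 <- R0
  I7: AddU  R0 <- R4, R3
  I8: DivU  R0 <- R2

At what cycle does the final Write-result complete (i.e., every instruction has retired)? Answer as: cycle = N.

cycle = 44

I1  is:1  ro:2  ex:4  wr:5
I2  is:6  ro:7  ex:9  wr:10  — struct: AddU busy until I1 writes@5
I3  is:11  ro:12  ex:19  wr:20  — WAW R2: wait I2 write@10
I4  is:12  ro:21  ex:24  wr:25  — RAW R2: wait I3 write@20
I5  is:21  ro:26  ex:33  wr:34  — struct: DivU busy until I3 writes@20, RAW R3: wait I4 write@25
I6  is:22  ro:23  ex:24  wr:25
I7  is:23  ro:26  ex:28  wr:29  — RAW R4: wait I6 write@25, RAW R3: wait I4 write@25
I8  is:35  ro:36  ex:43  wr:44  — struct: DivU busy until I5 writes@34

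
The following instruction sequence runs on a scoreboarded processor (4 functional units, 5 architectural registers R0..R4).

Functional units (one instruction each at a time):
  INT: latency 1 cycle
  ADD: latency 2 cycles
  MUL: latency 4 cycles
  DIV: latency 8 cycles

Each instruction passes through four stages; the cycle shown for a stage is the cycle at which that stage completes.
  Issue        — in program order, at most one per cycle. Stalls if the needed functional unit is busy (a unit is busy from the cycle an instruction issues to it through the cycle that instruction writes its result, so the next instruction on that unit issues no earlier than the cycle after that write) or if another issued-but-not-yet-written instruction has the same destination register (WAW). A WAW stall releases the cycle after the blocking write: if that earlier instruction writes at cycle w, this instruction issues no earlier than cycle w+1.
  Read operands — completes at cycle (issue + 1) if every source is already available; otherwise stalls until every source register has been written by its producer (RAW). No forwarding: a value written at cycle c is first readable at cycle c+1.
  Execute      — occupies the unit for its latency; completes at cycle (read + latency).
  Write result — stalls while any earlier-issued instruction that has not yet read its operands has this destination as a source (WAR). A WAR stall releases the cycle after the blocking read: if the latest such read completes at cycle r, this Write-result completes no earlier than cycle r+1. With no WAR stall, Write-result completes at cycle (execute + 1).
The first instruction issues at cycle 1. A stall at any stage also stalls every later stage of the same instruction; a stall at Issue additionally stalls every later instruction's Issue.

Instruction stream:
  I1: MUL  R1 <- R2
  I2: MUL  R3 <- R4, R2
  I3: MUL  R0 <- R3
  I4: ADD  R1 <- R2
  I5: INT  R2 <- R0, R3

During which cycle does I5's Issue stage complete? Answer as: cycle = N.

  I1 | 1 | 2 | 6 | 7
  I2 | 8 | 9 | 13 | 14   struct: MUL busy until I1 writes@7
  I3 | 15 | 16 | 20 | 21   struct: MUL busy until I2 writes@14
  I4 | 16 | 17 | 19 | 20
  I5 | 17 | 22 | 23 | 24   RAW R0: wait I3 write@21

cycle = 17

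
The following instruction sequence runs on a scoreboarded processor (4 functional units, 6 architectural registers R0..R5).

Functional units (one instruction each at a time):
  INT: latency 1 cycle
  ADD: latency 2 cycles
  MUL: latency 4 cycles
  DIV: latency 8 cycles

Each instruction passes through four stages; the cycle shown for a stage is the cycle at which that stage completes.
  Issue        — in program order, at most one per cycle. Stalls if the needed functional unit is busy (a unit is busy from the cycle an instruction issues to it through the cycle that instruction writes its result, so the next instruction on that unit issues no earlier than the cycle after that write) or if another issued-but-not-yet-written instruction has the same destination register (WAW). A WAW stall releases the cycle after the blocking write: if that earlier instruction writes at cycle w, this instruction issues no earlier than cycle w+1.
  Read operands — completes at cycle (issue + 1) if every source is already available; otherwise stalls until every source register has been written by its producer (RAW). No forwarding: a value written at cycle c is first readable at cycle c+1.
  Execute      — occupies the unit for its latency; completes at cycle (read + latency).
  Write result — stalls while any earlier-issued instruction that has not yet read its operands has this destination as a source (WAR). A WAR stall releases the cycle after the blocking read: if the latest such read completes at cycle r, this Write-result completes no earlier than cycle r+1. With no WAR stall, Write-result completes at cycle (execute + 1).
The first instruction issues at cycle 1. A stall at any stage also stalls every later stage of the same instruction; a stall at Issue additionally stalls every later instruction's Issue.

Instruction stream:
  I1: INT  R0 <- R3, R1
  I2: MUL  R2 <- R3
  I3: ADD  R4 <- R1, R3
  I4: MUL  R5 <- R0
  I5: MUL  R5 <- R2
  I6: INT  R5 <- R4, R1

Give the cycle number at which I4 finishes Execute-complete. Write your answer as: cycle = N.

cycle = 14

[1] issue I1 (INT)
[2] I1 read-ops · issue I2 (MUL)
[3] I1 finished on INT · I2 read-ops · issue I3 (ADD)
[4] I1→R0 · I3 read-ops
[6] I3 finished on ADD
[7] I2 finished on MUL · I3→R4
[8] I2→R2
[9] issue I4 (MUL)
[10] I4 read-ops
[14] I4 finished on MUL
[15] I4→R5
[16] issue I5 (MUL)
[17] I5 read-ops
[21] I5 finished on MUL
[22] I5→R5
[23] issue I6 (INT)
[24] I6 read-ops
[25] I6 finished on INT
[26] I6→R5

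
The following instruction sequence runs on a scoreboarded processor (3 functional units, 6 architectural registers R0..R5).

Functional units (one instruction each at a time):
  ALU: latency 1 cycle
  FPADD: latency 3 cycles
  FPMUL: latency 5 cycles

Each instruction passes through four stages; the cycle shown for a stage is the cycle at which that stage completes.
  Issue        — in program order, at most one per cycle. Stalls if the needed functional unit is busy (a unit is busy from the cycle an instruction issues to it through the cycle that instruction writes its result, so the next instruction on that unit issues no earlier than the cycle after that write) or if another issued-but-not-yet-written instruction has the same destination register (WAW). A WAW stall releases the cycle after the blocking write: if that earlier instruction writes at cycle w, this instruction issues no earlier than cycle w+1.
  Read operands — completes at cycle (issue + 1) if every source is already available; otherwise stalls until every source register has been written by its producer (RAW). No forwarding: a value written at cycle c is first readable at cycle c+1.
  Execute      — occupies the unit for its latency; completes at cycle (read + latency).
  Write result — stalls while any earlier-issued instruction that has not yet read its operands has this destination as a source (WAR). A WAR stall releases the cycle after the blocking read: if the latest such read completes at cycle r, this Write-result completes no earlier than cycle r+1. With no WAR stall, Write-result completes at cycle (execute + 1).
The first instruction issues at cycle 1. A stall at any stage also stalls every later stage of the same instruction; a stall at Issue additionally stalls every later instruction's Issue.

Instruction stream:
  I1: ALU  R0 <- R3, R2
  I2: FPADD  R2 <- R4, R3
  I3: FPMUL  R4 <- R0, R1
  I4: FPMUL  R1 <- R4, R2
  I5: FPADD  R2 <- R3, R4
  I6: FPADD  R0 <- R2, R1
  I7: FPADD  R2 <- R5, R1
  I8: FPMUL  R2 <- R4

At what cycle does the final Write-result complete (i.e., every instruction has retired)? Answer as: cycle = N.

cycle = 38

[1] issue I1 (ALU)
[2] I1 read-ops, issue I2 (FPADD)
[3] I1 finished on ALU, I2 read-ops, issue I3 (FPMUL)
[4] I1→R0
[5] I3 read-ops
[6] I2 finished on FPADD
[7] I2→R2
[10] I3 finished on FPMUL
[11] I3→R4
[12] issue I4 (FPMUL)
[13] I4 read-ops, issue I5 (FPADD)
[14] I5 read-ops
[17] I5 finished on FPADD
[18] I4 finished on FPMUL, I5→R2
[19] I4→R1, issue I6 (FPADD)
[20] I6 read-ops
[23] I6 finished on FPADD
[24] I6→R0
[25] issue I7 (FPADD)
[26] I7 read-ops
[29] I7 finished on FPADD
[30] I7→R2
[31] issue I8 (FPMUL)
[32] I8 read-ops
[37] I8 finished on FPMUL
[38] I8→R2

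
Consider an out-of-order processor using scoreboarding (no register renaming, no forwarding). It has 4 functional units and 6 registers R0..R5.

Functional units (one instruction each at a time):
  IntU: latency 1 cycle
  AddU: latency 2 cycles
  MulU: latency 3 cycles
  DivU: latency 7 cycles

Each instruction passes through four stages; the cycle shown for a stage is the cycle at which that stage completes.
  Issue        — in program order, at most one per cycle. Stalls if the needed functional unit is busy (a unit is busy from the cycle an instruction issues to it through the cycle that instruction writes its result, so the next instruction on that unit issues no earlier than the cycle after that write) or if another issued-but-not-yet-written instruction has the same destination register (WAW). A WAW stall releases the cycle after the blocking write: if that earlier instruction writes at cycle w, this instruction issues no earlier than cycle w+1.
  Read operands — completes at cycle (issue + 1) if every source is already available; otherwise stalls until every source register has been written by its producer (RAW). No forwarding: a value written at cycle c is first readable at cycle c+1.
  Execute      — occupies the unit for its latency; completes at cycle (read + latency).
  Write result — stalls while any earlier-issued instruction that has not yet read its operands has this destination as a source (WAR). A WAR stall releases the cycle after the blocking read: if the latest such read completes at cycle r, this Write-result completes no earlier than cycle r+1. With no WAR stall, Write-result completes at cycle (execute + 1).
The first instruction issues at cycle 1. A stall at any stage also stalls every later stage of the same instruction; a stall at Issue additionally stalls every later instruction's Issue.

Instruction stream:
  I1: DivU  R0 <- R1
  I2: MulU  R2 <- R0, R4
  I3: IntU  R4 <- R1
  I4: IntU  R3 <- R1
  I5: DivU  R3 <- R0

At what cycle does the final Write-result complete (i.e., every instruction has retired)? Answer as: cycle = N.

cycle = 26

[1] I1→DivU
[2] I1 RO; I2→MulU
[3] I3→IntU
[4] I3 RO
[5] I3 EX
[9] I1 EX
[10] I1 WR R0
[11] I2 RO
[12] I3 WR R4
[13] I4→IntU
[14] I2 EX; I4 RO
[15] I2 WR R2; I4 EX
[16] I4 WR R3
[17] I5→DivU
[18] I5 RO
[25] I5 EX
[26] I5 WR R3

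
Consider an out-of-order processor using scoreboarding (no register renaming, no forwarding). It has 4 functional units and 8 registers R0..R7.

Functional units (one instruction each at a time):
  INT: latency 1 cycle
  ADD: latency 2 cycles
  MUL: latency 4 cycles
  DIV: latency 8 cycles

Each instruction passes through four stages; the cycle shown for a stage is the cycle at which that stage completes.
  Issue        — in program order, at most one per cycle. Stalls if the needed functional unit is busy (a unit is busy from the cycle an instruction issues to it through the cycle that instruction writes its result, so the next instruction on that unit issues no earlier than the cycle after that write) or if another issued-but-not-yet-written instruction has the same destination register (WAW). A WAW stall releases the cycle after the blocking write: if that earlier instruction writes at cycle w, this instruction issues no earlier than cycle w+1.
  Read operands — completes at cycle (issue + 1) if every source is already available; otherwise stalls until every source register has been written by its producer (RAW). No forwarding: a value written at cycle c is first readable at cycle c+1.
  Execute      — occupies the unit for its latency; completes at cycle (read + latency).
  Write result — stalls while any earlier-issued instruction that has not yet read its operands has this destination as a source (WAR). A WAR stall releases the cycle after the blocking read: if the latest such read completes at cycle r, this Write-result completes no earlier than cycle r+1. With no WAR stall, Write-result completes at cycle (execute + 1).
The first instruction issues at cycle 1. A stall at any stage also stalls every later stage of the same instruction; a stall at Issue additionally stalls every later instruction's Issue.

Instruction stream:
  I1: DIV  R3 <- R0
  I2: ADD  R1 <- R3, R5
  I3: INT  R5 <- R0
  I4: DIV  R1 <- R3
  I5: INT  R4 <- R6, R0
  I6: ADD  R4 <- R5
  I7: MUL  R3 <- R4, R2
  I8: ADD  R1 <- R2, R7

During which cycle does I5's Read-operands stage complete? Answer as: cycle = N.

cycle = 18

[1] I1 dispatched to DIV
[2] I1 operands ready | I2 dispatched to ADD
[3] I3 dispatched to INT
[4] I3 operands ready
[5] I3 complete
[10] I1 complete
[11] R3←I1
[12] I2 operands ready
[13] R5←I3
[14] I2 complete
[15] R1←I2
[16] I4 dispatched to DIV
[17] I4 operands ready | I5 dispatched to INT
[18] I5 operands ready
[19] I5 complete
[20] R4←I5
[21] I6 dispatched to ADD
[22] I6 operands ready | I7 dispatched to MUL
[24] I6 complete
[25] I4 complete | R4←I6
[26] R1←I4 | I7 operands ready
[27] I8 dispatched to ADD
[28] I8 operands ready
[30] I7 complete | I8 complete
[31] R3←I7 | R1←I8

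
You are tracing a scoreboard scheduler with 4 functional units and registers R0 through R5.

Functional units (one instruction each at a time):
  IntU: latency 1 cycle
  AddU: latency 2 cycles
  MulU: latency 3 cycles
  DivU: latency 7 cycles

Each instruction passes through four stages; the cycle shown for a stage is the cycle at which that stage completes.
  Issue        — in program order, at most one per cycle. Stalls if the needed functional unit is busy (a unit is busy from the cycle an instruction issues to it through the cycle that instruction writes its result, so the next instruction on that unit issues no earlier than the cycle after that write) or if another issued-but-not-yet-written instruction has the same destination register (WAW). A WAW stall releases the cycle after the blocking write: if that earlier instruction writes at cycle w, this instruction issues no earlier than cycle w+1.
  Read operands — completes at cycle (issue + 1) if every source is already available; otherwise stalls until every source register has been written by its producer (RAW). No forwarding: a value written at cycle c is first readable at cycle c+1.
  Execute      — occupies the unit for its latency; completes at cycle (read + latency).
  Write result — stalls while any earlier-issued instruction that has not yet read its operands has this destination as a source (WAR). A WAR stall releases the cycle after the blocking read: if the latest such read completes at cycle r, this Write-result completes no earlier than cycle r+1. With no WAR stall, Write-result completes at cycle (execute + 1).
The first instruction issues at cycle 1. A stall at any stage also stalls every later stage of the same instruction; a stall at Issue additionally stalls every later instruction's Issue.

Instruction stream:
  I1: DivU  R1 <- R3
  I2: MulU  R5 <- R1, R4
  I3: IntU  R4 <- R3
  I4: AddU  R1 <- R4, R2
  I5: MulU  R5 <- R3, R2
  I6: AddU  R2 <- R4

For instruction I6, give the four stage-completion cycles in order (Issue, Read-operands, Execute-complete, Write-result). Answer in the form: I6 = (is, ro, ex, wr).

I1  is:1  ro:2  ex:9  wr:10
I2  is:2  ro:11  ex:14  wr:15  — RAW R1: wait I1 write@10
I3  is:3  ro:4  ex:5  wr:12  — WAR R4: wait I2 read@11
I4  is:11  ro:13  ex:15  wr:16  — WAW R1: wait I1 write@10, RAW R4: wait I3 write@12
I5  is:16  ro:17  ex:20  wr:21  — struct: MulU busy until I2 writes@15
I6  is:17  ro:18  ex:20  wr:21

I6 = (17, 18, 20, 21)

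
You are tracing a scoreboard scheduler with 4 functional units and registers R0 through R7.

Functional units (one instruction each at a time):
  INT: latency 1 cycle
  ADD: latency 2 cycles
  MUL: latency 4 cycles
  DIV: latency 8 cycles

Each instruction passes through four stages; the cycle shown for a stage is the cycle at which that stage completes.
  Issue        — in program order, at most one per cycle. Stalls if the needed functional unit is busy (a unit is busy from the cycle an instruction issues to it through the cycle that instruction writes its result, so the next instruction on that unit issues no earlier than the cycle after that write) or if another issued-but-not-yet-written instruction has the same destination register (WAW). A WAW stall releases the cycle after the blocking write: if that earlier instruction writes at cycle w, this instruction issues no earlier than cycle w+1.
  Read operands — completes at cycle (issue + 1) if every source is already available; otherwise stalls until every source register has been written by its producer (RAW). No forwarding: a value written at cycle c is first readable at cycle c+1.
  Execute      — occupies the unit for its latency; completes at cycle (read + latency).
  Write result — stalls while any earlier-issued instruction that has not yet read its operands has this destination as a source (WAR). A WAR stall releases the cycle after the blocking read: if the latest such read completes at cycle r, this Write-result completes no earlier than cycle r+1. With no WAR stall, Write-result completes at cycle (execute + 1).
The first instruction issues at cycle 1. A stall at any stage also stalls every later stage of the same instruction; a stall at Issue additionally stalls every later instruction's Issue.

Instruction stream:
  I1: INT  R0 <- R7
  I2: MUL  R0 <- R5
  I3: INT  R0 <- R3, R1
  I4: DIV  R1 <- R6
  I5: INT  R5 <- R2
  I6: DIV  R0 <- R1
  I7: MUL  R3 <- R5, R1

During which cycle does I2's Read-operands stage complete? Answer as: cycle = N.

cycle = 6

  I1 | 1 | 2 | 3 | 4
  I2 | 5 | 6 | 10 | 11   WAW R0: wait I1 write@4
  I3 | 12 | 13 | 14 | 15   WAW R0: wait I2 write@11
  I4 | 13 | 14 | 22 | 23
  I5 | 16 | 17 | 18 | 19   struct: INT busy until I3 writes@15
  I6 | 24 | 25 | 33 | 34   struct: DIV busy until I4 writes@23
  I7 | 25 | 26 | 30 | 31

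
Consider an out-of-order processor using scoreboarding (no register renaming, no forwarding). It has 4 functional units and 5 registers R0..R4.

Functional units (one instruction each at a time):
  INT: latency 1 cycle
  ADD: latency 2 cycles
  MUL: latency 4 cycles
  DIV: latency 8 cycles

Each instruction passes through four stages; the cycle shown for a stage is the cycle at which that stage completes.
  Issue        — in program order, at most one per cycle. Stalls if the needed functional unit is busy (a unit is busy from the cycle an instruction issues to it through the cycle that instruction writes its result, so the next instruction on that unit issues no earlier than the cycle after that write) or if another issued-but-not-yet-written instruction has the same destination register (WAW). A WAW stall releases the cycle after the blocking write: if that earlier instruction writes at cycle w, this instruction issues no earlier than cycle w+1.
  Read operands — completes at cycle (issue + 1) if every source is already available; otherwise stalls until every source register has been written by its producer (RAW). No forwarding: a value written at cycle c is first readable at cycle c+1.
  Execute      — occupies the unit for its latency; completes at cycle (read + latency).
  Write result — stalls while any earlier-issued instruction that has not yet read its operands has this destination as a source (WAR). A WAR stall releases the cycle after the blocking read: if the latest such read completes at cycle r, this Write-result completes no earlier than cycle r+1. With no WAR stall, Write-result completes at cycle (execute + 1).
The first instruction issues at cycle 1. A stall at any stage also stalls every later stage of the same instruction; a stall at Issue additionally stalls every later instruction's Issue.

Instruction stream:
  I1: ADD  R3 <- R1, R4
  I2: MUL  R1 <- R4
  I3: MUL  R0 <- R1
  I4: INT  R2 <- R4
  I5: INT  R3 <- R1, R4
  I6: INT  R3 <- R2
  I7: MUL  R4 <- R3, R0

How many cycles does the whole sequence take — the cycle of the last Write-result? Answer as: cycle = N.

  I1 | 1 | 2 | 4 | 5
  I2 | 2 | 3 | 7 | 8
  I3 | 9 | 10 | 14 | 15   struct: MUL busy until I2 writes@8
  I4 | 10 | 11 | 12 | 13
  I5 | 14 | 15 | 16 | 17   struct: INT busy until I4 writes@13
  I6 | 18 | 19 | 20 | 21   struct: INT busy until I5 writes@17
  I7 | 19 | 22 | 26 | 27   RAW R3: wait I6 write@21

cycle = 27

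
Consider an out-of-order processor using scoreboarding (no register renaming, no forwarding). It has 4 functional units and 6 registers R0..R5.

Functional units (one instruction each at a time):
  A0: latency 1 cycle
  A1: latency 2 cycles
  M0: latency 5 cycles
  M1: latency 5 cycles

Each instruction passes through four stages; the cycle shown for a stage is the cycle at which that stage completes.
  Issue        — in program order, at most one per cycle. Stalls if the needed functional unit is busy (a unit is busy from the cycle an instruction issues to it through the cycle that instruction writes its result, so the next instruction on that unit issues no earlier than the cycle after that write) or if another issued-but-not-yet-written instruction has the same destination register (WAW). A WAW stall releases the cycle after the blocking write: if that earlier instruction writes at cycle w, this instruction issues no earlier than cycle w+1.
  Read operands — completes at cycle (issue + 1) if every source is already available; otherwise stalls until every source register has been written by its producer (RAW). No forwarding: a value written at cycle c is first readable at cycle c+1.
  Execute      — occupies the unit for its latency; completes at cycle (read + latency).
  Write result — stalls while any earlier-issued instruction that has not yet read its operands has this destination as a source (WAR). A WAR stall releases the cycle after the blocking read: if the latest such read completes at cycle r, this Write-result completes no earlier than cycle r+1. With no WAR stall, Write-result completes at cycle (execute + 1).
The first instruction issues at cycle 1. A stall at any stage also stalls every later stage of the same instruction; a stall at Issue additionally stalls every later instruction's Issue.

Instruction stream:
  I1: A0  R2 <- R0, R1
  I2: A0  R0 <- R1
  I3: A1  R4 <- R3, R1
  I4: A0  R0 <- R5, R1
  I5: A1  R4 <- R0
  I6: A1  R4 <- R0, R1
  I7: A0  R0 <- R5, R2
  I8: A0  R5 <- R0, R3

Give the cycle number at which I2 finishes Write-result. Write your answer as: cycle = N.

cycle = 8

I1 -> (1, 2, 3, 4)
I2 -> (5, 6, 7, 8)  // struct: A0 busy until I1 writes@4
I3 -> (6, 7, 9, 10)
I4 -> (9, 10, 11, 12)  // struct: A0 busy until I2 writes@8
I5 -> (11, 13, 15, 16)  // struct: A1 busy until I3 writes@10, RAW R0: wait I4 write@12
I6 -> (17, 18, 20, 21)  // struct: A1 busy until I5 writes@16
I7 -> (18, 19, 20, 21)
I8 -> (22, 23, 24, 25)  // struct: A0 busy until I7 writes@21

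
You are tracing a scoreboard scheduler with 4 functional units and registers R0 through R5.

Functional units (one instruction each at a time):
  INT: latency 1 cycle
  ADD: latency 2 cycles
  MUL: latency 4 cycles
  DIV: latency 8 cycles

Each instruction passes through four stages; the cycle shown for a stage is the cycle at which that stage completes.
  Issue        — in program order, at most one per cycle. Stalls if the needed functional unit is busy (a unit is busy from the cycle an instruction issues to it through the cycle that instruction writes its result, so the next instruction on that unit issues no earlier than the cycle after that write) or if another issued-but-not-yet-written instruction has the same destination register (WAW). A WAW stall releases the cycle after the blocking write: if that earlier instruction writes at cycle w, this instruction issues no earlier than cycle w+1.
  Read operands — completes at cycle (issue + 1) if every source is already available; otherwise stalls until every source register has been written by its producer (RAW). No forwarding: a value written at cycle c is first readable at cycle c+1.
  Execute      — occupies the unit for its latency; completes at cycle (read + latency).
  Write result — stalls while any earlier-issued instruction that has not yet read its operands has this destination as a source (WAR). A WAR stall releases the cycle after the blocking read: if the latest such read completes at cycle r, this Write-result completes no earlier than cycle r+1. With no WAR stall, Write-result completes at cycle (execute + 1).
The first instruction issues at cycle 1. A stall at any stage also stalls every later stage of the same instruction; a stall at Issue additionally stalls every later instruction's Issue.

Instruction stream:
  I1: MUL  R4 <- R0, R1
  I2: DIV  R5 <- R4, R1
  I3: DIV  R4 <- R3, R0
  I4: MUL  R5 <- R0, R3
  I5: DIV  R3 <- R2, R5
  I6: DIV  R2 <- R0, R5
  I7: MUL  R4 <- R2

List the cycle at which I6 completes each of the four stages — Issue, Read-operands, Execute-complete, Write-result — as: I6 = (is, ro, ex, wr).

  I1 | 1 | 2 | 6 | 7
  I2 | 2 | 8 | 16 | 17   RAW R4: wait I1 write@7
  I3 | 18 | 19 | 27 | 28   struct: DIV busy until I2 writes@17
  I4 | 19 | 20 | 24 | 25
  I5 | 29 | 30 | 38 | 39   struct: DIV busy until I3 writes@28
  I6 | 40 | 41 | 49 | 50   struct: DIV busy until I5 writes@39
  I7 | 41 | 51 | 55 | 56   RAW R2: wait I6 write@50

I6 = (40, 41, 49, 50)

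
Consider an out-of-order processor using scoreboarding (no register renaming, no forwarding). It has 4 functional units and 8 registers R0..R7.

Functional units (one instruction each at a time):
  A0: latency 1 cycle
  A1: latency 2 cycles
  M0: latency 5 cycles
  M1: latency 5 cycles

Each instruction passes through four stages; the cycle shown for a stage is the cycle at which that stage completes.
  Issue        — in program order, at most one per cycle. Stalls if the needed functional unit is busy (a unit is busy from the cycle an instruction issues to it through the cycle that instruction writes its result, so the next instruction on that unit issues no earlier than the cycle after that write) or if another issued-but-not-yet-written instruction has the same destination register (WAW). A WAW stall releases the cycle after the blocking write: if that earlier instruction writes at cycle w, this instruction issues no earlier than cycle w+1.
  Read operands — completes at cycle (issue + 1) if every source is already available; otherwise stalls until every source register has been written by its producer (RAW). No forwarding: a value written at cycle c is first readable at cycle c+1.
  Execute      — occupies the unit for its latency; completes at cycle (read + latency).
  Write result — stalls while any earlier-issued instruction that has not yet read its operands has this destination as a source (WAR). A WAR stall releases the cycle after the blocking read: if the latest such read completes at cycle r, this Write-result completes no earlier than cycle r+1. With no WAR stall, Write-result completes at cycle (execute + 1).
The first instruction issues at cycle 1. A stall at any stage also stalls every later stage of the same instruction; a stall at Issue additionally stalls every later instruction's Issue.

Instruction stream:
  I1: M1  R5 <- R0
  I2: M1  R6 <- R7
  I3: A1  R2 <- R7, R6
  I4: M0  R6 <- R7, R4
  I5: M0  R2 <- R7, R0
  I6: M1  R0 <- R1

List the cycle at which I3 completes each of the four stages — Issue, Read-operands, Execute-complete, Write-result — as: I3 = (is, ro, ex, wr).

[I1] 1/2/7/8
[I2] 9/10/15/16  (struct: M1 busy until I1 writes@8)
[I3] 10/17/19/20  (RAW R6: wait I2 write@16)
[I4] 17/18/23/24  (WAW R6: wait I2 write@16)
[I5] 25/26/31/32  (struct: M0 busy until I4 writes@24)
[I6] 26/27/32/33

I3 = (10, 17, 19, 20)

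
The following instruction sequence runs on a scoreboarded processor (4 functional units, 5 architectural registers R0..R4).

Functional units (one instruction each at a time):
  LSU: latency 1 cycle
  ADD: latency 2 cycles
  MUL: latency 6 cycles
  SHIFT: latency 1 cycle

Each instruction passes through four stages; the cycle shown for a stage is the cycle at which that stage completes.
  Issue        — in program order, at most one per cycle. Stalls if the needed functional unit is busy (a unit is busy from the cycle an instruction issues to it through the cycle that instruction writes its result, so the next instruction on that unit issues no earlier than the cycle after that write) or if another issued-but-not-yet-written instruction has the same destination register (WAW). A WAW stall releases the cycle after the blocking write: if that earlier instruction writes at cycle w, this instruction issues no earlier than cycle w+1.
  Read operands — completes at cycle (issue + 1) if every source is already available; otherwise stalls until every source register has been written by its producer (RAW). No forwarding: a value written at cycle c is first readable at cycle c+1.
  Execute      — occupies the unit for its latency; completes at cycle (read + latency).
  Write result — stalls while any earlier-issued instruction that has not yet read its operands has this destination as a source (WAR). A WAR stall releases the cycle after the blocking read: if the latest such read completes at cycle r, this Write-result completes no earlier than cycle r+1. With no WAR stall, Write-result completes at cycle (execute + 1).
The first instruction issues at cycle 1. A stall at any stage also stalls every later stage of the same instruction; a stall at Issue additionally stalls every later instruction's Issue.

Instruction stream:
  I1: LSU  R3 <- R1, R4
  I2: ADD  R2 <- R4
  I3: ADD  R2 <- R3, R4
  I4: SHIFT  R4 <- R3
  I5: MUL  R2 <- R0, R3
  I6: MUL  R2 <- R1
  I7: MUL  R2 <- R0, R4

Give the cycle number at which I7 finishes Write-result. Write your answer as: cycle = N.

cycle = 38

[1] I1→LSU
[2] I1 RO · I2→ADD
[3] I1 EX · I2 RO
[4] I1 WR R3
[5] I2 EX
[6] I2 WR R2
[7] I3→ADD
[8] I3 RO · I4→SHIFT
[9] I4 RO
[10] I3 EX · I4 EX
[11] I3 WR R2 · I4 WR R4
[12] I5→MUL
[13] I5 RO
[19] I5 EX
[20] I5 WR R2
[21] I6→MUL
[22] I6 RO
[28] I6 EX
[29] I6 WR R2
[30] I7→MUL
[31] I7 RO
[37] I7 EX
[38] I7 WR R2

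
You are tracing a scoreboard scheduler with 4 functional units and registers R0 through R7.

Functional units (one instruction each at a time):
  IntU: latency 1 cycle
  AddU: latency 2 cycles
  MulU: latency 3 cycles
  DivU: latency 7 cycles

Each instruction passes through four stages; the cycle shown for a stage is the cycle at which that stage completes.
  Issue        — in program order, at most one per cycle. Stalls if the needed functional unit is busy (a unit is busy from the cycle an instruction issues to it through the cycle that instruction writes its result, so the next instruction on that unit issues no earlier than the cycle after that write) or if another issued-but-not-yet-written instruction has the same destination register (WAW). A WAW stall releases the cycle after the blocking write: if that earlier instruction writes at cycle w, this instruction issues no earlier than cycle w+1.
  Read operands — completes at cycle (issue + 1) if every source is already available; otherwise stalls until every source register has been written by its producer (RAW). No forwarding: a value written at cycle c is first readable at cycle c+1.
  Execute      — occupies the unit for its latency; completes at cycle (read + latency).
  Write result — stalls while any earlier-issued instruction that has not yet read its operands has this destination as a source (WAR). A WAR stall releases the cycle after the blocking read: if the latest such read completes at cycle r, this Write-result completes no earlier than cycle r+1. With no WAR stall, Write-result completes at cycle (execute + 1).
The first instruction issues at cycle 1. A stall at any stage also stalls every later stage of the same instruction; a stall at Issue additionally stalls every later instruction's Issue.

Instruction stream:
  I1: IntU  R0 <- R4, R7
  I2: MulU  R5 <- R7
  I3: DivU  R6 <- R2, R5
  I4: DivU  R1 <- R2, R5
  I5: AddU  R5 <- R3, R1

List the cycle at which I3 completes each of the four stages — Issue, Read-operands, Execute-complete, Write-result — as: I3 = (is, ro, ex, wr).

[I1] 1/2/3/4
[I2] 2/3/6/7
[I3] 3/8/15/16  (RAW R5: wait I2 write@7)
[I4] 17/18/25/26  (struct: DivU busy until I3 writes@16)
[I5] 18/27/29/30  (RAW R1: wait I4 write@26)

I3 = (3, 8, 15, 16)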